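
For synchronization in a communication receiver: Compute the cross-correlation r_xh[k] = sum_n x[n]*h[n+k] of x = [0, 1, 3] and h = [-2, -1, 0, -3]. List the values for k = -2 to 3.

Both sequences indexed from 0 and zero outside their support.
Lags with overlap: k = -2 to 3.
  r_xh[-2] = x[2]*h[0] = -6
  r_xh[-1] = x[1]*h[0] + x[2]*h[1] = -5
  r_xh[0] = x[0]*h[0] + x[1]*h[1] + x[2]*h[2] = -1
  r_xh[1] = x[0]*h[1] + x[1]*h[2] + x[2]*h[3] = -9
  r_xh[2] = x[0]*h[2] + x[1]*h[3] = -3
  r_xh[3] = x[0]*h[3] = 0
r_xh = [-6, -5, -1, -9, -3, 0] (for k = -2, ..., 3)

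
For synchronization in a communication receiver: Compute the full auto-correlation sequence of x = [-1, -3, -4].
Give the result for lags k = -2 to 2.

r_xx[k] = sum_m x[m]*x[m+k], indexed from 0, for k = -2 to 2:
  r_xx[-2] = x[2]*x[0] = 4
  r_xx[-1] = x[1]*x[0] + x[2]*x[1] = 15
  r_xx[0] = x[0]*x[0] + x[1]*x[1] + x[2]*x[2] = 26
  r_xx[1] = x[0]*x[1] + x[1]*x[2] = 15
  r_xx[2] = x[0]*x[2] = 4
r_xx = [4, 15, 26, 15, 4]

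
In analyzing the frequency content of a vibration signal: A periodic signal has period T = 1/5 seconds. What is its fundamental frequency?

The fundamental frequency is the reciprocal of the period.
f = 1/T = 1/(1/5) = 5 Hz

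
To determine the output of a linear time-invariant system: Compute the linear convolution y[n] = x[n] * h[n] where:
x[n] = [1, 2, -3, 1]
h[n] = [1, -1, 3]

y[n] = sum_k x[k]*h[n-k]. Output length = len(x) + len(h) - 1 = 4 + 3 - 1 = 6.
y[0] = 1*1 = 1
y[1] = 2*1 + 1*-1 = 1
y[2] = -3*1 + 2*-1 + 1*3 = -2
y[3] = 1*1 + -3*-1 + 2*3 = 10
y[4] = 1*-1 + -3*3 = -10
y[5] = 1*3 = 3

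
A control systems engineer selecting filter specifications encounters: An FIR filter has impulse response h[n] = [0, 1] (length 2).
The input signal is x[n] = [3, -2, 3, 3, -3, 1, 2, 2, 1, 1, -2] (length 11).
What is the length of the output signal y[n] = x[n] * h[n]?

For linear convolution, the output length is:
len(y) = len(x) + len(h) - 1 = 11 + 2 - 1 = 12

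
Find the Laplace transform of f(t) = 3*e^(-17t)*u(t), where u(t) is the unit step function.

Standard Laplace transform pair:
e^(-at)*u(t) <-> 1/(s+a)
With a = 17: L{3*e^(-17t)*u(t)} = 3/(s+17), ROC: Re(s) > -17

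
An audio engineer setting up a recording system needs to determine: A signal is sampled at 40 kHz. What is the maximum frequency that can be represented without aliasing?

The maximum frequency that can be represented without aliasing
is the Nyquist frequency: f_max = f_s / 2 = 40 kHz / 2 = 20 kHz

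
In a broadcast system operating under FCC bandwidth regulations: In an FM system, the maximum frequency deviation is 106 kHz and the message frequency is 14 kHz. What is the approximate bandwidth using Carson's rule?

Carson's rule: BW = 2*(delta_f + f_m)
= 2*(106 + 14) kHz = 240 kHz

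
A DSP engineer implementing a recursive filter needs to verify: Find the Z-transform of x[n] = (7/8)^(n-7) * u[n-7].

Time-shifting property: if X(z) = Z{x[n]}, then Z{x[n-d]} = z^(-d) * X(z)
X(z) = z/(z - 7/8) for x[n] = (7/8)^n * u[n]
Z{x[n-7]} = z^(-7) * z/(z - 7/8) = z^(-6)/(z - 7/8)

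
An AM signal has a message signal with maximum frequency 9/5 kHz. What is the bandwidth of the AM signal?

In AM (double-sideband), the bandwidth is twice the message frequency.
BW = 2 * f_m = 2 * 9/5 kHz = 18/5 kHz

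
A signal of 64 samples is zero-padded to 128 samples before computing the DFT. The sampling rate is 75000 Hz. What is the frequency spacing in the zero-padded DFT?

Original DFT: N = 64, resolution = f_s/N = 75000/64 = 9375/8 Hz
Zero-padded DFT: N = 128, resolution = f_s/N = 75000/128 = 9375/16 Hz
Zero-padding interpolates the spectrum (finer frequency grid)
but does NOT improve the true spectral resolution (ability to resolve close frequencies).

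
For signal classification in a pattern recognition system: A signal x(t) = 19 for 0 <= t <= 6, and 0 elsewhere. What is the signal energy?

Energy = integral of |x(t)|^2 dt over the signal duration
= 19^2 * 6 = 361 * 6 = 2166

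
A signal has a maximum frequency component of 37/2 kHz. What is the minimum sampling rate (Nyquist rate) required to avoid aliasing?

By the Nyquist-Shannon sampling theorem,
the minimum sampling rate (Nyquist rate) must be at least 2 * f_max.
Nyquist rate = 2 * 37/2 kHz = 37 kHz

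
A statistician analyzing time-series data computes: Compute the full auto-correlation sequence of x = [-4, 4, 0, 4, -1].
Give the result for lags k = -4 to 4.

r_xx[k] = sum_m x[m]*x[m+k], indexed from 0, for k = -4 to 4:
  r_xx[-4] = x[4]*x[0] = 4
  r_xx[-3] = x[3]*x[0] + x[4]*x[1] = -20
  r_xx[-2] = x[2]*x[0] + x[3]*x[1] + x[4]*x[2] = 16
  r_xx[-1] = x[1]*x[0] + x[2]*x[1] + x[3]*x[2] + x[4]*x[3] = -20
  r_xx[0] = x[0]*x[0] + x[1]*x[1] + x[2]*x[2] + x[3]*x[3] + x[4]*x[4] = 49
  r_xx[1] = x[0]*x[1] + x[1]*x[2] + x[2]*x[3] + x[3]*x[4] = -20
  r_xx[2] = x[0]*x[2] + x[1]*x[3] + x[2]*x[4] = 16
  r_xx[3] = x[0]*x[3] + x[1]*x[4] = -20
  r_xx[4] = x[0]*x[4] = 4
r_xx = [4, -20, 16, -20, 49, -20, 16, -20, 4]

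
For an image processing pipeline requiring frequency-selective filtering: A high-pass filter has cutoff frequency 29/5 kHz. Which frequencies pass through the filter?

A high-pass filter passes all frequencies above the cutoff frequency 29/5 kHz and attenuates lower frequencies.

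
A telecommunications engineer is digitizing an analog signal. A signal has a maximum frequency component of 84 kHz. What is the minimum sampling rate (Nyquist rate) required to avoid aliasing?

By the Nyquist-Shannon sampling theorem,
the minimum sampling rate (Nyquist rate) must be at least 2 * f_max.
Nyquist rate = 2 * 84 kHz = 168 kHz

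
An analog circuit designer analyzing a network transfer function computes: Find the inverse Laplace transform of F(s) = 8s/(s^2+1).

Standard pair: s/(s^2+w^2) <-> cos(wt)*u(t)
With k=8, w=1: f(t) = 8*cos(t)*u(t)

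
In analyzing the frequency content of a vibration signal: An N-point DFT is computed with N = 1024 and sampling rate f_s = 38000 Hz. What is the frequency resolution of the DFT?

DFT frequency resolution = f_s / N
= 38000 / 1024 = 2375/64 Hz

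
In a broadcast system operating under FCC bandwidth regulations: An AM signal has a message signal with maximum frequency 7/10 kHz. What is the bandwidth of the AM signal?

In AM (double-sideband), the bandwidth is twice the message frequency.
BW = 2 * f_m = 2 * 7/10 kHz = 7/5 kHz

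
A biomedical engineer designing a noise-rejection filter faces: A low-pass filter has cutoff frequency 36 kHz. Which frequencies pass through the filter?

A low-pass filter passes all frequencies below the cutoff frequency 36 kHz and attenuates higher frequencies.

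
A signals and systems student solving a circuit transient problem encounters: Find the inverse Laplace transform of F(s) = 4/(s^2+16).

Standard pair: w/(s^2+w^2) <-> sin(wt)*u(t)
Recognize w^2 = 16, so w = 4; numerator 4 = 1*4.
f(t) = sin(4t)*u(t)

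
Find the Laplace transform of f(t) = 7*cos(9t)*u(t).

Standard pair: cos(wt)*u(t) <-> s/(s^2+w^2)
With w = 9: L{7*cos(9t)*u(t)} = 7s/(s^2+81)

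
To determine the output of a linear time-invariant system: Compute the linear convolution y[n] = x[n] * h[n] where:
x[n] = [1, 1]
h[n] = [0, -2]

y[n] = sum_k x[k]*h[n-k]. Output length = len(x) + len(h) - 1 = 2 + 2 - 1 = 3.
y[0] = 1*0 = 0
y[1] = 1*0 + 1*-2 = -2
y[2] = 1*-2 = -2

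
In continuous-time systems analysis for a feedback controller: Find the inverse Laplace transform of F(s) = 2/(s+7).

Standard pair: k/(s+a) <-> k*e^(-at)*u(t)
With k=2, a=7: f(t) = 2*e^(-7t)*u(t)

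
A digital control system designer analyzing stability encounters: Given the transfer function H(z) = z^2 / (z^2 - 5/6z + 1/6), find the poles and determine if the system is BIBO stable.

Poles are roots of the denominator: z^2 - 5/6z + 1/6 = 0.
Quadratic formula: z = [-(-5/6) +/- sqrt((-5/6)^2 - 4*(1/6))] / 2
Discriminant = 25/36 - 2/3 = 1/36; sqrt = 1/6.
z = (5/6 +/- 1/6) / 2 => z = 1/2 or z = 1/3.
|p1| = 1/2, |p2| = 1/3.
For BIBO stability, all poles must lie inside the unit circle (|p| < 1).
System is STABLE since both |p| < 1.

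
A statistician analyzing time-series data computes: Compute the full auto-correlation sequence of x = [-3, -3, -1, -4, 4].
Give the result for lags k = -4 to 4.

r_xx[k] = sum_m x[m]*x[m+k], indexed from 0, for k = -4 to 4:
  r_xx[-4] = x[4]*x[0] = -12
  r_xx[-3] = x[3]*x[0] + x[4]*x[1] = 0
  r_xx[-2] = x[2]*x[0] + x[3]*x[1] + x[4]*x[2] = 11
  r_xx[-1] = x[1]*x[0] + x[2]*x[1] + x[3]*x[2] + x[4]*x[3] = 0
  r_xx[0] = x[0]*x[0] + x[1]*x[1] + x[2]*x[2] + x[3]*x[3] + x[4]*x[4] = 51
  r_xx[1] = x[0]*x[1] + x[1]*x[2] + x[2]*x[3] + x[3]*x[4] = 0
  r_xx[2] = x[0]*x[2] + x[1]*x[3] + x[2]*x[4] = 11
  r_xx[3] = x[0]*x[3] + x[1]*x[4] = 0
  r_xx[4] = x[0]*x[4] = -12
r_xx = [-12, 0, 11, 0, 51, 0, 11, 0, -12]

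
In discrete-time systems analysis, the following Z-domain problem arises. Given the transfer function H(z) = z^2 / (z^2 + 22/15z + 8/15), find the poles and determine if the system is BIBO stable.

Poles are roots of the denominator: z^2 + 22/15z + 8/15 = 0.
Quadratic formula: z = [-(22/15) +/- sqrt((22/15)^2 - 4*(8/15))] / 2
Discriminant = 484/225 - 32/15 = 4/225; sqrt = 2/15.
z = (-22/15 +/- 2/15) / 2 => z = -2/3 or z = -4/5.
|p1| = 2/3, |p2| = 4/5.
For BIBO stability, all poles must lie inside the unit circle (|p| < 1).
System is STABLE since both |p| < 1.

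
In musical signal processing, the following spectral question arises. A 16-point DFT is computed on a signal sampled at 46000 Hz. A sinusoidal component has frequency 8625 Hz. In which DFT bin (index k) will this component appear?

DFT frequency resolution = f_s/N = 46000/16 = 2875 Hz
Bin index k = f_signal / resolution = 8625 / 2875 = 3
The signal frequency 8625 Hz falls in DFT bin k = 3.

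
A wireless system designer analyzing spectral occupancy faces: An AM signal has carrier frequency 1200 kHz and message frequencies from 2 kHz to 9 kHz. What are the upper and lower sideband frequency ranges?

Upper sideband (USB) = fc + [fm_low, fm_high] = 1200 + [2, 9] = [1202, 1209] kHz
Lower sideband (LSB) = fc - [fm_high, fm_low] = 1200 - [9, 2] = [1191, 1198] kHz
Total occupied spectrum: 1191 kHz to 1209 kHz (plus carrier at 1200 kHz)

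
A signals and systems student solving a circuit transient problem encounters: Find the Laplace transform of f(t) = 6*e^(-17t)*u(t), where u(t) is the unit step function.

Standard Laplace transform pair:
e^(-at)*u(t) <-> 1/(s+a)
With a = 17: L{6*e^(-17t)*u(t)} = 6/(s+17), ROC: Re(s) > -17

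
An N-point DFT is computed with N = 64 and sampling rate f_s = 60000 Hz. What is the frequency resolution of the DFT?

DFT frequency resolution = f_s / N
= 60000 / 64 = 1875/2 Hz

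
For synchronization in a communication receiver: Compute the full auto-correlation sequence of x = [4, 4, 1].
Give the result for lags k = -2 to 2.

r_xx[k] = sum_m x[m]*x[m+k], indexed from 0, for k = -2 to 2:
  r_xx[-2] = x[2]*x[0] = 4
  r_xx[-1] = x[1]*x[0] + x[2]*x[1] = 20
  r_xx[0] = x[0]*x[0] + x[1]*x[1] + x[2]*x[2] = 33
  r_xx[1] = x[0]*x[1] + x[1]*x[2] = 20
  r_xx[2] = x[0]*x[2] = 4
r_xx = [4, 20, 33, 20, 4]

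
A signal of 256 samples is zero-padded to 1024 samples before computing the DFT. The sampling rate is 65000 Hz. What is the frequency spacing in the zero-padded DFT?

Original DFT: N = 256, resolution = f_s/N = 65000/256 = 8125/32 Hz
Zero-padded DFT: N = 1024, resolution = f_s/N = 65000/1024 = 8125/128 Hz
Zero-padding interpolates the spectrum (finer frequency grid)
but does NOT improve the true spectral resolution (ability to resolve close frequencies).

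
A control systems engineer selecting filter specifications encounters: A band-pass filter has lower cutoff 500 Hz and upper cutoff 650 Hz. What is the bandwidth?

Bandwidth = f_high - f_low
= 650 Hz - 500 Hz = 150 Hz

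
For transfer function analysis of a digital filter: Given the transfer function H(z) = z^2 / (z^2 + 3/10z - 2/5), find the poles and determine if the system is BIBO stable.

Poles are roots of the denominator: z^2 + 3/10z - 2/5 = 0.
Quadratic formula: z = [-(3/10) +/- sqrt((3/10)^2 - 4*(-2/5))] / 2
Discriminant = 9/100 + 8/5 = 169/100; sqrt = 13/10.
z = (-3/10 +/- 13/10) / 2 => z = 1/2 or z = -4/5.
|p1| = 1/2, |p2| = 4/5.
For BIBO stability, all poles must lie inside the unit circle (|p| < 1).
System is STABLE since both |p| < 1.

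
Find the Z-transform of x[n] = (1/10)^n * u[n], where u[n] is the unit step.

The Z-transform of a^n * u[n] is z/(z-a) for |z| > |a|.
Here a = 1/10, so X(z) = z/(z - (1/10)) = 10z/(10z - 1)
ROC: |z| > 1/10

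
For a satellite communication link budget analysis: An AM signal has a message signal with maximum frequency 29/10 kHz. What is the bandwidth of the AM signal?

In AM (double-sideband), the bandwidth is twice the message frequency.
BW = 2 * f_m = 2 * 29/10 kHz = 29/5 kHz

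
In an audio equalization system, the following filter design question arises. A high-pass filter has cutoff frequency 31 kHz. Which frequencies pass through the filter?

A high-pass filter passes all frequencies above the cutoff frequency 31 kHz and attenuates lower frequencies.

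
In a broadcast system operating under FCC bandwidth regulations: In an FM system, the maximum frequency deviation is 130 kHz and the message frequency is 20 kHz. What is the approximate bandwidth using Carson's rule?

Carson's rule: BW = 2*(delta_f + f_m)
= 2*(130 + 20) kHz = 300 kHz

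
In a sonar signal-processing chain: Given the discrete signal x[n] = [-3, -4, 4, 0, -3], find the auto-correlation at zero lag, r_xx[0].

The auto-correlation at zero lag r_xx[0] equals the signal energy.
r_xx[0] = sum of x[n]^2 = (-3)^2 + (-4)^2 + 4^2 + 0^2 + (-3)^2
= 9 + 16 + 16 + 0 + 9 = 50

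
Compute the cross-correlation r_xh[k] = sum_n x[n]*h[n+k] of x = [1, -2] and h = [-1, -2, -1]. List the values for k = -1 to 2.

Both sequences indexed from 0 and zero outside their support.
Lags with overlap: k = -1 to 2.
  r_xh[-1] = x[1]*h[0] = 2
  r_xh[0] = x[0]*h[0] + x[1]*h[1] = 3
  r_xh[1] = x[0]*h[1] + x[1]*h[2] = 0
  r_xh[2] = x[0]*h[2] = -1
r_xh = [2, 3, 0, -1] (for k = -1, ..., 2)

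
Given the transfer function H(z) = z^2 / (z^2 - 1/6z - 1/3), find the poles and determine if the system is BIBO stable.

Poles are roots of the denominator: z^2 - 1/6z - 1/3 = 0.
Quadratic formula: z = [-(-1/6) +/- sqrt((-1/6)^2 - 4*(-1/3))] / 2
Discriminant = 1/36 + 4/3 = 49/36; sqrt = 7/6.
z = (1/6 +/- 7/6) / 2 => z = 2/3 or z = -1/2.
|p1| = 1/2, |p2| = 2/3.
For BIBO stability, all poles must lie inside the unit circle (|p| < 1).
System is STABLE since both |p| < 1.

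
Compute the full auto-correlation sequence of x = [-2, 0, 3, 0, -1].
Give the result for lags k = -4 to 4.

r_xx[k] = sum_m x[m]*x[m+k], indexed from 0, for k = -4 to 4:
  r_xx[-4] = x[4]*x[0] = 2
  r_xx[-3] = x[3]*x[0] + x[4]*x[1] = 0
  r_xx[-2] = x[2]*x[0] + x[3]*x[1] + x[4]*x[2] = -9
  r_xx[-1] = x[1]*x[0] + x[2]*x[1] + x[3]*x[2] + x[4]*x[3] = 0
  r_xx[0] = x[0]*x[0] + x[1]*x[1] + x[2]*x[2] + x[3]*x[3] + x[4]*x[4] = 14
  r_xx[1] = x[0]*x[1] + x[1]*x[2] + x[2]*x[3] + x[3]*x[4] = 0
  r_xx[2] = x[0]*x[2] + x[1]*x[3] + x[2]*x[4] = -9
  r_xx[3] = x[0]*x[3] + x[1]*x[4] = 0
  r_xx[4] = x[0]*x[4] = 2
r_xx = [2, 0, -9, 0, 14, 0, -9, 0, 2]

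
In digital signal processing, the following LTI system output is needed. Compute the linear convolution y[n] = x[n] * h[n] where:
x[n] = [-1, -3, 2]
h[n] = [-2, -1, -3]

y[n] = sum_k x[k]*h[n-k]. Output length = len(x) + len(h) - 1 = 3 + 3 - 1 = 5.
y[0] = -1*-2 = 2
y[1] = -3*-2 + -1*-1 = 7
y[2] = 2*-2 + -3*-1 + -1*-3 = 2
y[3] = 2*-1 + -3*-3 = 7
y[4] = 2*-3 = -6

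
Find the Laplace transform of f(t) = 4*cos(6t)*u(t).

Standard pair: cos(wt)*u(t) <-> s/(s^2+w^2)
With w = 6: L{4*cos(6t)*u(t)} = 4s/(s^2+36)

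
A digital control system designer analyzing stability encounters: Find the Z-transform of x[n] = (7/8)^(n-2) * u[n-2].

Time-shifting property: if X(z) = Z{x[n]}, then Z{x[n-d]} = z^(-d) * X(z)
X(z) = z/(z - 7/8) for x[n] = (7/8)^n * u[n]
Z{x[n-2]} = z^(-2) * z/(z - 7/8) = z^(-1)/(z - 7/8)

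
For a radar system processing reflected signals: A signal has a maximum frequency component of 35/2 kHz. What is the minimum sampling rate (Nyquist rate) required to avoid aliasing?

By the Nyquist-Shannon sampling theorem,
the minimum sampling rate (Nyquist rate) must be at least 2 * f_max.
Nyquist rate = 2 * 35/2 kHz = 35 kHz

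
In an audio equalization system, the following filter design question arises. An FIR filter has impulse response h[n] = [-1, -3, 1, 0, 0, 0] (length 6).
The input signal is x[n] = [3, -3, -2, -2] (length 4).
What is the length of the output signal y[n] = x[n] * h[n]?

For linear convolution, the output length is:
len(y) = len(x) + len(h) - 1 = 4 + 6 - 1 = 9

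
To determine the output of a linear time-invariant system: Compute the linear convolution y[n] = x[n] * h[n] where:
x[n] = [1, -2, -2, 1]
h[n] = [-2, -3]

y[n] = sum_k x[k]*h[n-k]. Output length = len(x) + len(h) - 1 = 4 + 2 - 1 = 5.
y[0] = 1*-2 = -2
y[1] = -2*-2 + 1*-3 = 1
y[2] = -2*-2 + -2*-3 = 10
y[3] = 1*-2 + -2*-3 = 4
y[4] = 1*-3 = -3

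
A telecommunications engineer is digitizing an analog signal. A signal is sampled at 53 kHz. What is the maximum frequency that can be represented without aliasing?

The maximum frequency that can be represented without aliasing
is the Nyquist frequency: f_max = f_s / 2 = 53 kHz / 2 = 53/2 kHz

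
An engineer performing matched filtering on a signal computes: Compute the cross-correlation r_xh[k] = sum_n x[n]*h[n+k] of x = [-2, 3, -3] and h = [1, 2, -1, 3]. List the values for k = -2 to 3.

Both sequences indexed from 0 and zero outside their support.
Lags with overlap: k = -2 to 3.
  r_xh[-2] = x[2]*h[0] = -3
  r_xh[-1] = x[1]*h[0] + x[2]*h[1] = -3
  r_xh[0] = x[0]*h[0] + x[1]*h[1] + x[2]*h[2] = 7
  r_xh[1] = x[0]*h[1] + x[1]*h[2] + x[2]*h[3] = -16
  r_xh[2] = x[0]*h[2] + x[1]*h[3] = 11
  r_xh[3] = x[0]*h[3] = -6
r_xh = [-3, -3, 7, -16, 11, -6] (for k = -2, ..., 3)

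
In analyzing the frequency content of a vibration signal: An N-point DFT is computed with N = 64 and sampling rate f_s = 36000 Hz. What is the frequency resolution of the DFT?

DFT frequency resolution = f_s / N
= 36000 / 64 = 1125/2 Hz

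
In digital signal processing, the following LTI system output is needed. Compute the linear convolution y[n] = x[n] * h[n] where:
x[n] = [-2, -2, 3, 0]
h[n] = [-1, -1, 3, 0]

y[n] = sum_k x[k]*h[n-k]. Output length = len(x) + len(h) - 1 = 4 + 4 - 1 = 7.
y[0] = -2*-1 = 2
y[1] = -2*-1 + -2*-1 = 4
y[2] = 3*-1 + -2*-1 + -2*3 = -7
y[3] = 0*-1 + 3*-1 + -2*3 + -2*0 = -9
y[4] = 0*-1 + 3*3 + -2*0 = 9
y[5] = 0*3 + 3*0 = 0
y[6] = 0*0 = 0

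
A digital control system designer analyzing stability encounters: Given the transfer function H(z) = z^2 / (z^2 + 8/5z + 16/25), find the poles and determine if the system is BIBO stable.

Poles are roots of the denominator: z^2 + 8/5z + 16/25 = 0.
Quadratic formula: z = [-(8/5) +/- sqrt((8/5)^2 - 4*(16/25))] / 2
Discriminant = 64/25 - 64/25 = 0; sqrt = 0.
z = (-8/5 +/- 0) / 2 = -4/5 (repeated root).
|p1| = 4/5, |p2| = 4/5.
For BIBO stability, all poles must lie inside the unit circle (|p| < 1).
System is STABLE since both |p| < 1.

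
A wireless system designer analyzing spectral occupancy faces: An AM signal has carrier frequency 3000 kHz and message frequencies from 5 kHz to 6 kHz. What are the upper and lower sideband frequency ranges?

Upper sideband (USB) = fc + [fm_low, fm_high] = 3000 + [5, 6] = [3005, 3006] kHz
Lower sideband (LSB) = fc - [fm_high, fm_low] = 3000 - [6, 5] = [2994, 2995] kHz
Total occupied spectrum: 2994 kHz to 3006 kHz (plus carrier at 3000 kHz)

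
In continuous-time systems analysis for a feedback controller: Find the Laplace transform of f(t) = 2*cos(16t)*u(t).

Standard pair: cos(wt)*u(t) <-> s/(s^2+w^2)
With w = 16: L{2*cos(16t)*u(t)} = 2s/(s^2+256)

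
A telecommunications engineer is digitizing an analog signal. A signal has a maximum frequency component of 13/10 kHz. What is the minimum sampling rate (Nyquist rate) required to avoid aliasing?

By the Nyquist-Shannon sampling theorem,
the minimum sampling rate (Nyquist rate) must be at least 2 * f_max.
Nyquist rate = 2 * 13/10 kHz = 13/5 kHz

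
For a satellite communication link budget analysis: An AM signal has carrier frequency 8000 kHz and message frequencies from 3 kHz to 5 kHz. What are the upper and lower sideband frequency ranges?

Upper sideband (USB) = fc + [fm_low, fm_high] = 8000 + [3, 5] = [8003, 8005] kHz
Lower sideband (LSB) = fc - [fm_high, fm_low] = 8000 - [5, 3] = [7995, 7997] kHz
Total occupied spectrum: 7995 kHz to 8005 kHz (plus carrier at 8000 kHz)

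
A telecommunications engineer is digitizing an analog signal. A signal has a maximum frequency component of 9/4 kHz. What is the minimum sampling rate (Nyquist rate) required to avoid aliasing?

By the Nyquist-Shannon sampling theorem,
the minimum sampling rate (Nyquist rate) must be at least 2 * f_max.
Nyquist rate = 2 * 9/4 kHz = 9/2 kHz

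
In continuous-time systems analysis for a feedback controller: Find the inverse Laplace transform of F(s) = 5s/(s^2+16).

Standard pair: s/(s^2+w^2) <-> cos(wt)*u(t)
With k=5, w=4: f(t) = 5*cos(4t)*u(t)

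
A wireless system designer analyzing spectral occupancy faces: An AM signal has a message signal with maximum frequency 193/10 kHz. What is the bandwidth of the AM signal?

In AM (double-sideband), the bandwidth is twice the message frequency.
BW = 2 * f_m = 2 * 193/10 kHz = 193/5 kHz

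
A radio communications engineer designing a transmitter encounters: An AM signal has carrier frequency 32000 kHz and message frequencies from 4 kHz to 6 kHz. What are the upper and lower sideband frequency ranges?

Upper sideband (USB) = fc + [fm_low, fm_high] = 32000 + [4, 6] = [32004, 32006] kHz
Lower sideband (LSB) = fc - [fm_high, fm_low] = 32000 - [6, 4] = [31994, 31996] kHz
Total occupied spectrum: 31994 kHz to 32006 kHz (plus carrier at 32000 kHz)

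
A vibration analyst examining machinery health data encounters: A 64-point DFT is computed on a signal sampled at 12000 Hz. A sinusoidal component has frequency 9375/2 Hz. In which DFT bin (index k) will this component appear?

DFT frequency resolution = f_s/N = 12000/64 = 375/2 Hz
Bin index k = f_signal / resolution = 9375/2 / 375/2 = 25
The signal frequency 9375/2 Hz falls in DFT bin k = 25.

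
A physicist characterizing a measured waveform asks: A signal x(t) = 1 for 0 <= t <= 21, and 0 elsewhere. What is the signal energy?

Energy = integral of |x(t)|^2 dt over the signal duration
= 1^2 * 21 = 1 * 21 = 21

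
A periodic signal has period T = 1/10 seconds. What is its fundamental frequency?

The fundamental frequency is the reciprocal of the period.
f = 1/T = 1/(1/10) = 10 Hz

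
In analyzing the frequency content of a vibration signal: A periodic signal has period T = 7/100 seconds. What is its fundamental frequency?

The fundamental frequency is the reciprocal of the period.
f = 1/T = 1/(7/100) = 100/7 Hz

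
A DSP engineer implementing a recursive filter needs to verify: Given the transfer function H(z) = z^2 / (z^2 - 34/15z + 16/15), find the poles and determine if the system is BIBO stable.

Poles are roots of the denominator: z^2 - 34/15z + 16/15 = 0.
Quadratic formula: z = [-(-34/15) +/- sqrt((-34/15)^2 - 4*(16/15))] / 2
Discriminant = 1156/225 - 64/15 = 196/225; sqrt = 14/15.
z = (34/15 +/- 14/15) / 2 => z = 8/5 or z = 2/3.
|p1| = 8/5, |p2| = 2/3.
For BIBO stability, all poles must lie inside the unit circle (|p| < 1).
System is UNSTABLE since at least one |p| >= 1.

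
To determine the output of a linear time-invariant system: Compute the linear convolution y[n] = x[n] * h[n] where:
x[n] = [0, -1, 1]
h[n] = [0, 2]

y[n] = sum_k x[k]*h[n-k]. Output length = len(x) + len(h) - 1 = 3 + 2 - 1 = 4.
y[0] = 0*0 = 0
y[1] = -1*0 + 0*2 = 0
y[2] = 1*0 + -1*2 = -2
y[3] = 1*2 = 2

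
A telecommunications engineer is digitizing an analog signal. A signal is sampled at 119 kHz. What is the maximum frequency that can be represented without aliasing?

The maximum frequency that can be represented without aliasing
is the Nyquist frequency: f_max = f_s / 2 = 119 kHz / 2 = 119/2 kHz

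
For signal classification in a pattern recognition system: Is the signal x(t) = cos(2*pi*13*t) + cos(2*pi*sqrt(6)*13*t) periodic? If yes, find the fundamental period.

f1 = 13 Hz, f2 = 13*sqrt(6) Hz
Ratio f2/f1 = sqrt(6), which is irrational.
Since the frequency ratio is irrational, no common period exists.
The signal is not periodic.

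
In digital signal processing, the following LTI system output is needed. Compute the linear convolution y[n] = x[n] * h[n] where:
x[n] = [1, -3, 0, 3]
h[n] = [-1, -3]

y[n] = sum_k x[k]*h[n-k]. Output length = len(x) + len(h) - 1 = 4 + 2 - 1 = 5.
y[0] = 1*-1 = -1
y[1] = -3*-1 + 1*-3 = 0
y[2] = 0*-1 + -3*-3 = 9
y[3] = 3*-1 + 0*-3 = -3
y[4] = 3*-3 = -9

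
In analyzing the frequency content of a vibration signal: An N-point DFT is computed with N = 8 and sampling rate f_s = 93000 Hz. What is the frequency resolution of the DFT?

DFT frequency resolution = f_s / N
= 93000 / 8 = 11625 Hz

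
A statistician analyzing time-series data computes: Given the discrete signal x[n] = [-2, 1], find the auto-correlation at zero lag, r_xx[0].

The auto-correlation at zero lag r_xx[0] equals the signal energy.
r_xx[0] = sum of x[n]^2 = (-2)^2 + 1^2
= 4 + 1 = 5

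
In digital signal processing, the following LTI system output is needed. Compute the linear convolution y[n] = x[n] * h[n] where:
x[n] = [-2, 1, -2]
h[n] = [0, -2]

y[n] = sum_k x[k]*h[n-k]. Output length = len(x) + len(h) - 1 = 3 + 2 - 1 = 4.
y[0] = -2*0 = 0
y[1] = 1*0 + -2*-2 = 4
y[2] = -2*0 + 1*-2 = -2
y[3] = -2*-2 = 4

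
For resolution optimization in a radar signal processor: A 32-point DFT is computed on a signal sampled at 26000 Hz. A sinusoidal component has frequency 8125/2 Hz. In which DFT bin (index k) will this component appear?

DFT frequency resolution = f_s/N = 26000/32 = 1625/2 Hz
Bin index k = f_signal / resolution = 8125/2 / 1625/2 = 5
The signal frequency 8125/2 Hz falls in DFT bin k = 5.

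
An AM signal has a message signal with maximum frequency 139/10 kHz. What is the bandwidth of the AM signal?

In AM (double-sideband), the bandwidth is twice the message frequency.
BW = 2 * f_m = 2 * 139/10 kHz = 139/5 kHz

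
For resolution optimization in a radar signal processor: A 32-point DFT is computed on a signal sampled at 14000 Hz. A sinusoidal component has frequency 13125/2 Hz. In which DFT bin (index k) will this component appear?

DFT frequency resolution = f_s/N = 14000/32 = 875/2 Hz
Bin index k = f_signal / resolution = 13125/2 / 875/2 = 15
The signal frequency 13125/2 Hz falls in DFT bin k = 15.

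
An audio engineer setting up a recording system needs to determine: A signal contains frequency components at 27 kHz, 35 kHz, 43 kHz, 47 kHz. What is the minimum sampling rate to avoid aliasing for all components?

The highest frequency component is f_max = 47 kHz.
Nyquist rate = 2 * f_max = 2 * 47 kHz = 94 kHz.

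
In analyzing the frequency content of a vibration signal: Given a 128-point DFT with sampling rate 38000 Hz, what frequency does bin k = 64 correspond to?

The frequency of DFT bin k is: f_k = k * f_s / N
f_64 = 64 * 38000 / 128 = 19000 Hz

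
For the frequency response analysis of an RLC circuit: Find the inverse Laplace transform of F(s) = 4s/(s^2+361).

Standard pair: s/(s^2+w^2) <-> cos(wt)*u(t)
With k=4, w=19: f(t) = 4*cos(19t)*u(t)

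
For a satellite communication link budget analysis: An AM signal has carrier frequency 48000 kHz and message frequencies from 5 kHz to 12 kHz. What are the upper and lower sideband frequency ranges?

Upper sideband (USB) = fc + [fm_low, fm_high] = 48000 + [5, 12] = [48005, 48012] kHz
Lower sideband (LSB) = fc - [fm_high, fm_low] = 48000 - [12, 5] = [47988, 47995] kHz
Total occupied spectrum: 47988 kHz to 48012 kHz (plus carrier at 48000 kHz)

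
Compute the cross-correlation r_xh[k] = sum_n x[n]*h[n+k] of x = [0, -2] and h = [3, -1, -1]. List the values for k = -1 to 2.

Both sequences indexed from 0 and zero outside their support.
Lags with overlap: k = -1 to 2.
  r_xh[-1] = x[1]*h[0] = -6
  r_xh[0] = x[0]*h[0] + x[1]*h[1] = 2
  r_xh[1] = x[0]*h[1] + x[1]*h[2] = 2
  r_xh[2] = x[0]*h[2] = 0
r_xh = [-6, 2, 2, 0] (for k = -1, ..., 2)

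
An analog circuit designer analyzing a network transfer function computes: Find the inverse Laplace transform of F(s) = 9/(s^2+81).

Standard pair: w/(s^2+w^2) <-> sin(wt)*u(t)
Recognize w^2 = 81, so w = 9; numerator 9 = 1*9.
f(t) = sin(9t)*u(t)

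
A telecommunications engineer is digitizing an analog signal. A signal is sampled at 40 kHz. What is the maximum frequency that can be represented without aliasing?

The maximum frequency that can be represented without aliasing
is the Nyquist frequency: f_max = f_s / 2 = 40 kHz / 2 = 20 kHz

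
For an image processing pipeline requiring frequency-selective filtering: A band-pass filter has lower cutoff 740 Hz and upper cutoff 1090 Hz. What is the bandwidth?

Bandwidth = f_high - f_low
= 1090 Hz - 740 Hz = 350 Hz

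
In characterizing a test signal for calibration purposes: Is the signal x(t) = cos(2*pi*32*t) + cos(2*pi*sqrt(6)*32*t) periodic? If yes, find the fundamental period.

f1 = 32 Hz, f2 = 32*sqrt(6) Hz
Ratio f2/f1 = sqrt(6), which is irrational.
Since the frequency ratio is irrational, no common period exists.
The signal is not periodic.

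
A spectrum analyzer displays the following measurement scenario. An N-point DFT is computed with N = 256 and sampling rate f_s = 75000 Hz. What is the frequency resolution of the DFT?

DFT frequency resolution = f_s / N
= 75000 / 256 = 9375/32 Hz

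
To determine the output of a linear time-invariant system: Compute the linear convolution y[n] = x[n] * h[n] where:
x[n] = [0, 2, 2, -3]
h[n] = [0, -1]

y[n] = sum_k x[k]*h[n-k]. Output length = len(x) + len(h) - 1 = 4 + 2 - 1 = 5.
y[0] = 0*0 = 0
y[1] = 2*0 + 0*-1 = 0
y[2] = 2*0 + 2*-1 = -2
y[3] = -3*0 + 2*-1 = -2
y[4] = -3*-1 = 3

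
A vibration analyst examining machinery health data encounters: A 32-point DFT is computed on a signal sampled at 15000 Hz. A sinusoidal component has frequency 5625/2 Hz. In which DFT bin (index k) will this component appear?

DFT frequency resolution = f_s/N = 15000/32 = 1875/4 Hz
Bin index k = f_signal / resolution = 5625/2 / 1875/4 = 6
The signal frequency 5625/2 Hz falls in DFT bin k = 6.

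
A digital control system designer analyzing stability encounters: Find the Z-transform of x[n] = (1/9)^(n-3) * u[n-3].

Time-shifting property: if X(z) = Z{x[n]}, then Z{x[n-d]} = z^(-d) * X(z)
X(z) = z/(z - 1/9) for x[n] = (1/9)^n * u[n]
Z{x[n-3]} = z^(-3) * z/(z - 1/9) = z^(-2)/(z - 1/9)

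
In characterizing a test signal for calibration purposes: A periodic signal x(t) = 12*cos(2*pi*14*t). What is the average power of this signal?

Average power of A*cos(wt) is A^2/2.
P = 12^2 / 2 = 144/2 = 72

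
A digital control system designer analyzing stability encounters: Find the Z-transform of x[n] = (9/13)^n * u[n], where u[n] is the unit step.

The Z-transform of a^n * u[n] is z/(z-a) for |z| > |a|.
Here a = 9/13, so X(z) = z/(z - (9/13)) = 13z/(13z - 9)
ROC: |z| > 9/13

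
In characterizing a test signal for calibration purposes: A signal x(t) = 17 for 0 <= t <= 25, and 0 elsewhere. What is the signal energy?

Energy = integral of |x(t)|^2 dt over the signal duration
= 17^2 * 25 = 289 * 25 = 7225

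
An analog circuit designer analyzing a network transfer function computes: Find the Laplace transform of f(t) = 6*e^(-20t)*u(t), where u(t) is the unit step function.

Standard Laplace transform pair:
e^(-at)*u(t) <-> 1/(s+a)
With a = 20: L{6*e^(-20t)*u(t)} = 6/(s+20), ROC: Re(s) > -20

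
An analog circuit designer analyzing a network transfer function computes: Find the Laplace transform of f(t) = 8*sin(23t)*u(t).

Standard pair: sin(wt)*u(t) <-> w/(s^2+w^2)
With w = 23: L{8*sin(23t)*u(t)} = 184/(s^2+529)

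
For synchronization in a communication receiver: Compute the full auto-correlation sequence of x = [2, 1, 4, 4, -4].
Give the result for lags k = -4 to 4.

r_xx[k] = sum_m x[m]*x[m+k], indexed from 0, for k = -4 to 4:
  r_xx[-4] = x[4]*x[0] = -8
  r_xx[-3] = x[3]*x[0] + x[4]*x[1] = 4
  r_xx[-2] = x[2]*x[0] + x[3]*x[1] + x[4]*x[2] = -4
  r_xx[-1] = x[1]*x[0] + x[2]*x[1] + x[3]*x[2] + x[4]*x[3] = 6
  r_xx[0] = x[0]*x[0] + x[1]*x[1] + x[2]*x[2] + x[3]*x[3] + x[4]*x[4] = 53
  r_xx[1] = x[0]*x[1] + x[1]*x[2] + x[2]*x[3] + x[3]*x[4] = 6
  r_xx[2] = x[0]*x[2] + x[1]*x[3] + x[2]*x[4] = -4
  r_xx[3] = x[0]*x[3] + x[1]*x[4] = 4
  r_xx[4] = x[0]*x[4] = -8
r_xx = [-8, 4, -4, 6, 53, 6, -4, 4, -8]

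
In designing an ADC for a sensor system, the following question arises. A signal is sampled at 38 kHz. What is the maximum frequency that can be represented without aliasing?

The maximum frequency that can be represented without aliasing
is the Nyquist frequency: f_max = f_s / 2 = 38 kHz / 2 = 19 kHz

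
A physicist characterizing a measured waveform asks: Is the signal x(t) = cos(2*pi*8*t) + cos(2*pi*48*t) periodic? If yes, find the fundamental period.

f1 = 8 Hz, f2 = 48 Hz
Period T1 = 1/8, T2 = 1/48
Ratio T1/T2 = 48/8, which is rational.
The signal is periodic with fundamental period T = 1/GCD(8,48) = 1/8 s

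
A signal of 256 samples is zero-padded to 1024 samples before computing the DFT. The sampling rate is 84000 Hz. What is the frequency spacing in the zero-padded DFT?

Original DFT: N = 256, resolution = f_s/N = 84000/256 = 2625/8 Hz
Zero-padded DFT: N = 1024, resolution = f_s/N = 84000/1024 = 2625/32 Hz
Zero-padding interpolates the spectrum (finer frequency grid)
but does NOT improve the true spectral resolution (ability to resolve close frequencies).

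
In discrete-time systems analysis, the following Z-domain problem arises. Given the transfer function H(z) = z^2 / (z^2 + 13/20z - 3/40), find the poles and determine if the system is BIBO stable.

Poles are roots of the denominator: z^2 + 13/20z - 3/40 = 0.
Quadratic formula: z = [-(13/20) +/- sqrt((13/20)^2 - 4*(-3/40))] / 2
Discriminant = 169/400 + 3/10 = 289/400; sqrt = 17/20.
z = (-13/20 +/- 17/20) / 2 => z = 1/10 or z = -3/4.
|p1| = 3/4, |p2| = 1/10.
For BIBO stability, all poles must lie inside the unit circle (|p| < 1).
System is STABLE since both |p| < 1.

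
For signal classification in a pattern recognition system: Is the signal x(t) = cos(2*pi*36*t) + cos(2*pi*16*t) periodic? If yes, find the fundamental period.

f1 = 36 Hz, f2 = 16 Hz
Period T1 = 1/36, T2 = 1/16
Ratio T1/T2 = 16/36, which is rational.
The signal is periodic with fundamental period T = 1/GCD(36,16) = 1/4 s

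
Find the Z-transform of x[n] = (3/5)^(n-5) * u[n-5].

Time-shifting property: if X(z) = Z{x[n]}, then Z{x[n-d]} = z^(-d) * X(z)
X(z) = z/(z - 3/5) for x[n] = (3/5)^n * u[n]
Z{x[n-5]} = z^(-5) * z/(z - 3/5) = z^(-4)/(z - 3/5)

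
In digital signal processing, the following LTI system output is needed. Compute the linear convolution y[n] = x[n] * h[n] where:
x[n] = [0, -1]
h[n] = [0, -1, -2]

y[n] = sum_k x[k]*h[n-k]. Output length = len(x) + len(h) - 1 = 2 + 3 - 1 = 4.
y[0] = 0*0 = 0
y[1] = -1*0 + 0*-1 = 0
y[2] = -1*-1 + 0*-2 = 1
y[3] = -1*-2 = 2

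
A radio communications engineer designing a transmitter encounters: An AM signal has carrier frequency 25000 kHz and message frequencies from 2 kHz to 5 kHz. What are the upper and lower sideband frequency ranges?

Upper sideband (USB) = fc + [fm_low, fm_high] = 25000 + [2, 5] = [25002, 25005] kHz
Lower sideband (LSB) = fc - [fm_high, fm_low] = 25000 - [5, 2] = [24995, 24998] kHz
Total occupied spectrum: 24995 kHz to 25005 kHz (plus carrier at 25000 kHz)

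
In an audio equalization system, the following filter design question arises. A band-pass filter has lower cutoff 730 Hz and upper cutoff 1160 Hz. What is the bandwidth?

Bandwidth = f_high - f_low
= 1160 Hz - 730 Hz = 430 Hz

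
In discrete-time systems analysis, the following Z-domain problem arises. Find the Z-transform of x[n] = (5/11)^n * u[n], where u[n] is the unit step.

The Z-transform of a^n * u[n] is z/(z-a) for |z| > |a|.
Here a = 5/11, so X(z) = z/(z - (5/11)) = 11z/(11z - 5)
ROC: |z| > 5/11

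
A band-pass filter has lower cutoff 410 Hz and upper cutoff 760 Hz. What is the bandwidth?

Bandwidth = f_high - f_low
= 760 Hz - 410 Hz = 350 Hz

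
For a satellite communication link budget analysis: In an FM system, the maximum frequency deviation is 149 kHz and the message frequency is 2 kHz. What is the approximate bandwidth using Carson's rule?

Carson's rule: BW = 2*(delta_f + f_m)
= 2*(149 + 2) kHz = 302 kHz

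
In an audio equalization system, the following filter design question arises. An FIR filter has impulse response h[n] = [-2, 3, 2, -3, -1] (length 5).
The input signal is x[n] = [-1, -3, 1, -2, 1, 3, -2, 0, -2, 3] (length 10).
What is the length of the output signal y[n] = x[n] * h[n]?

For linear convolution, the output length is:
len(y) = len(x) + len(h) - 1 = 10 + 5 - 1 = 14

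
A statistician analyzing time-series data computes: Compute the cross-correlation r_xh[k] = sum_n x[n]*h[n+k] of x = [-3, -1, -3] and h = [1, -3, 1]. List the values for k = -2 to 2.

Both sequences indexed from 0 and zero outside their support.
Lags with overlap: k = -2 to 2.
  r_xh[-2] = x[2]*h[0] = -3
  r_xh[-1] = x[1]*h[0] + x[2]*h[1] = 8
  r_xh[0] = x[0]*h[0] + x[1]*h[1] + x[2]*h[2] = -3
  r_xh[1] = x[0]*h[1] + x[1]*h[2] = 8
  r_xh[2] = x[0]*h[2] = -3
r_xh = [-3, 8, -3, 8, -3] (for k = -2, ..., 2)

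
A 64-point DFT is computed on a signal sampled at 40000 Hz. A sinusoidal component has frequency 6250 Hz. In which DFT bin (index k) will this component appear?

DFT frequency resolution = f_s/N = 40000/64 = 625 Hz
Bin index k = f_signal / resolution = 6250 / 625 = 10
The signal frequency 6250 Hz falls in DFT bin k = 10.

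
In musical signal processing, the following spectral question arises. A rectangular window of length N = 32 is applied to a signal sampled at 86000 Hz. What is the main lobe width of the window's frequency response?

For a rectangular window of length N,
the main lobe width in frequency is 2*f_s/N.
= 2*86000/32 = 5375 Hz
This determines the minimum frequency separation for resolving two sinusoids.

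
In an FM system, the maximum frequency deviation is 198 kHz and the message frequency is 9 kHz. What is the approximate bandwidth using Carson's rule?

Carson's rule: BW = 2*(delta_f + f_m)
= 2*(198 + 9) kHz = 414 kHz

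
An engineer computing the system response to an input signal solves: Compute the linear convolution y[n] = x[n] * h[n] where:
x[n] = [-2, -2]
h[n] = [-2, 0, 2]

y[n] = sum_k x[k]*h[n-k]. Output length = len(x) + len(h) - 1 = 2 + 3 - 1 = 4.
y[0] = -2*-2 = 4
y[1] = -2*-2 + -2*0 = 4
y[2] = -2*0 + -2*2 = -4
y[3] = -2*2 = -4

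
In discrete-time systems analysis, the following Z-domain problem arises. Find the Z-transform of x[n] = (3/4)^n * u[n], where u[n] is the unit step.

The Z-transform of a^n * u[n] is z/(z-a) for |z| > |a|.
Here a = 3/4, so X(z) = z/(z - (3/4)) = 4z/(4z - 3)
ROC: |z| > 3/4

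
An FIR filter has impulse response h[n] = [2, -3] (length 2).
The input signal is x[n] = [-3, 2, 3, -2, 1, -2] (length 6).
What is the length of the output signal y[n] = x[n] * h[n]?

For linear convolution, the output length is:
len(y) = len(x) + len(h) - 1 = 6 + 2 - 1 = 7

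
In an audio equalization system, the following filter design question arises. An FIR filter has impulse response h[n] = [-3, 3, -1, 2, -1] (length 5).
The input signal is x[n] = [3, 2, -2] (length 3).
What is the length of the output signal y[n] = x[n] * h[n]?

For linear convolution, the output length is:
len(y) = len(x) + len(h) - 1 = 3 + 5 - 1 = 7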